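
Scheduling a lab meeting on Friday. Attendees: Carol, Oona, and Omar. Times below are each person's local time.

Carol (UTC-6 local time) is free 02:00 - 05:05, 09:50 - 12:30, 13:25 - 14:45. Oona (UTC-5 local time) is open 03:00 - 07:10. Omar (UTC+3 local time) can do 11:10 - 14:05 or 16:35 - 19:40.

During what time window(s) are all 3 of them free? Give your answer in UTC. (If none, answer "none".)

08:10-11:05

Carol in UTC: 08:00-11:05, 15:50-18:30, 19:25-20:45 (add 6h to convert from UTC-6).
Oona in UTC: 08:00-12:10 (add 5h to convert from UTC-5).
Omar in UTC: 08:10-11:05, 13:35-16:40 (subtract 3h to convert from UTC+3).
Carol ∩ Oona: 08:00-11:05.
Carol ∩ Oona ∩ Omar: 08:10-11:05.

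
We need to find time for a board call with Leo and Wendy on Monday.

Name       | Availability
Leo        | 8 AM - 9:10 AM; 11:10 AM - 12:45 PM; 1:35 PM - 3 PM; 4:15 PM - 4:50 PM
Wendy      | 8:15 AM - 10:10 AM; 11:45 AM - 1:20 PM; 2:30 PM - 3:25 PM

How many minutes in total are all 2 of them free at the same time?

Leo ∩ Wendy: 08:15-09:10, 11:45-12:45, 14:30-15:00.
Summing the common windows: 55 + 60 + 30 = 145 minutes.

145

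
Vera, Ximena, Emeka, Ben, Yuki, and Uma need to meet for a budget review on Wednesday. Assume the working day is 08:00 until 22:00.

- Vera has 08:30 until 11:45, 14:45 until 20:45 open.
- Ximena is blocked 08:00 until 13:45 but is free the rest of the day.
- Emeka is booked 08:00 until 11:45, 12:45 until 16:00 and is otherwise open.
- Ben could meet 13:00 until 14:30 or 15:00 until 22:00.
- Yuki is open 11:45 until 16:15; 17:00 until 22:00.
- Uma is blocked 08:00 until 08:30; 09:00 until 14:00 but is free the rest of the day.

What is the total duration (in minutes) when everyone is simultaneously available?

Vera free: 08:30-11:45, 14:45-20:45.
Ximena free: 13:45-22:00 (invert busy blocks within the working day).
Emeka free: 11:45-12:45, 16:00-22:00 (invert busy blocks within the working day).
Ben free: 13:00-14:30, 15:00-22:00.
Yuki free: 11:45-16:15, 17:00-22:00.
Uma free: 08:30-09:00, 14:00-22:00 (invert busy blocks within the working day).
Vera ∩ Ximena: 14:45-20:45.
Vera ∩ Ximena ∩ Emeka: 16:00-20:45.
Vera ∩ Ximena ∩ Emeka ∩ Ben: 16:00-20:45.
Vera ∩ Ximena ∩ Emeka ∩ Ben ∩ Yuki: 16:00-16:15, 17:00-20:45.
Vera ∩ Ximena ∩ Emeka ∩ Ben ∩ Yuki ∩ Uma: 16:00-16:15, 17:00-20:45.
Those are the intersection windows.
Summing the common windows: 15 + 225 = 240 minutes.

240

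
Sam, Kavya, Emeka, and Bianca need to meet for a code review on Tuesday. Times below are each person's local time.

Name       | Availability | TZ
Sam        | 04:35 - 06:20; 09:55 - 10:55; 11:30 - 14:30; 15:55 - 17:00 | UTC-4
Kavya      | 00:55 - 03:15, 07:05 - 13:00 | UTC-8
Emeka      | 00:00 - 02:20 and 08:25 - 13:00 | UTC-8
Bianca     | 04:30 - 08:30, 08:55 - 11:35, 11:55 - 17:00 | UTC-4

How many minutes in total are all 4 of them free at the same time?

Sam in UTC: 08:35-10:20, 13:55-14:55, 15:30-18:30, 19:55-21:00 (add 4h to convert from UTC-4).
Kavya in UTC: 08:55-11:15, 15:05-21:00 (add 8h to convert from UTC-8).
Emeka in UTC: 08:00-10:20, 16:25-21:00 (add 8h to convert from UTC-8).
Bianca in UTC: 08:30-12:30, 12:55-15:35, 15:55-21:00 (add 4h to convert from UTC-4).
Sam ∩ Kavya: 08:55-10:20, 15:30-18:30, 19:55-21:00.
Sam ∩ Kavya ∩ Emeka: 08:55-10:20, 16:25-18:30, 19:55-21:00.
Sam ∩ Kavya ∩ Emeka ∩ Bianca: 08:55-10:20, 16:25-18:30, 19:55-21:00.
Summing the common windows: 85 + 125 + 65 = 275 minutes.

275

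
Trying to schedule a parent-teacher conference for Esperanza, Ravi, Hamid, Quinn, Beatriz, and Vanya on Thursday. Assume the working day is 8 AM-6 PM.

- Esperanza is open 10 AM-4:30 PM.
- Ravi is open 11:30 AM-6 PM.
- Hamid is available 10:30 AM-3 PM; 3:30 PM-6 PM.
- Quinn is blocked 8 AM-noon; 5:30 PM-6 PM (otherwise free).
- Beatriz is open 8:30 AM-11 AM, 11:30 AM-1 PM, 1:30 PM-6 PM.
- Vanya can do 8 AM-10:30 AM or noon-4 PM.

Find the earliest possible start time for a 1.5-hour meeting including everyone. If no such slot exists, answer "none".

Esperanza free: 10:00-16:30.
Ravi free: 11:30-18:00.
Hamid free: 10:30-15:00, 15:30-18:00.
Quinn free: 12:00-17:30 (invert busy blocks within the working day).
Beatriz free: 08:30-11:00, 11:30-13:00, 13:30-18:00.
Vanya free: 08:00-10:30, 12:00-16:00.
Esperanza ∩ Ravi: 11:30-16:30.
Esperanza ∩ Ravi ∩ Hamid: 11:30-15:00, 15:30-16:30.
Esperanza ∩ Ravi ∩ Hamid ∩ Quinn: 12:00-15:00, 15:30-16:30.
Esperanza ∩ Ravi ∩ Hamid ∩ Quinn ∩ Beatriz: 12:00-13:00, 13:30-15:00, 15:30-16:30.
Esperanza ∩ Ravi ∩ Hamid ∩ Quinn ∩ Beatriz ∩ Vanya: 12:00-13:00, 13:30-15:00, 15:30-16:00.
Those are the intersection windows.
The first common window of at least 90 minutes is 13:30-15:00, so the earliest start is 13:30.

13:30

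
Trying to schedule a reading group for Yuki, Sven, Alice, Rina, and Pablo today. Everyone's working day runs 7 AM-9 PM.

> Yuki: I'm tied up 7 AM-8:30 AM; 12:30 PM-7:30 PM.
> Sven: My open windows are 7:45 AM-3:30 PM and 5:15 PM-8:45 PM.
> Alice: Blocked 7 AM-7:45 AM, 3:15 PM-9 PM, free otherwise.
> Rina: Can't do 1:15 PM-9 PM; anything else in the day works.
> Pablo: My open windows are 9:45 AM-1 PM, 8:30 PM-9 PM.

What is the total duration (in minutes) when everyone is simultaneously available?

165

Yuki free: 08:30-12:30, 19:30-21:00 (invert busy blocks within the working day).
Sven free: 07:45-15:30, 17:15-20:45.
Alice free: 07:45-15:15 (invert busy blocks within the working day).
Rina free: 07:00-13:15 (invert busy blocks within the working day).
Pablo free: 09:45-13:00, 20:30-21:00.
Yuki ∩ Sven: 08:30-12:30, 19:30-20:45.
Yuki ∩ Sven ∩ Alice: 08:30-12:30.
Yuki ∩ Sven ∩ Alice ∩ Rina: 08:30-12:30.
Yuki ∩ Sven ∩ Alice ∩ Rina ∩ Pablo: 09:45-12:30.
Those are the intersection windows.
That's a single block of 165 minutes.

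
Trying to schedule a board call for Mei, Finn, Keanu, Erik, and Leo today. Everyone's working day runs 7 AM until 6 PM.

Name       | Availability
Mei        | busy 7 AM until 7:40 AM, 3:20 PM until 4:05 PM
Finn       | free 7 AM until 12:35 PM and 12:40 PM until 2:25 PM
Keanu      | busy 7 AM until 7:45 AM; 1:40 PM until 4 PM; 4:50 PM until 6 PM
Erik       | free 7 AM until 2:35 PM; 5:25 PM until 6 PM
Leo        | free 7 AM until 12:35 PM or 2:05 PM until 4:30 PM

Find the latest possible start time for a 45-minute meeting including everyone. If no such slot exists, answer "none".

11:50

Mei free: 07:40-15:20, 16:05-18:00 (invert busy blocks within the working day).
Finn free: 07:00-12:35, 12:40-14:25.
Keanu free: 07:45-13:40, 16:00-16:50 (invert busy blocks within the working day).
Erik free: 07:00-14:35, 17:25-18:00.
Leo free: 07:00-12:35, 14:05-16:30.
Mei ∩ Finn: 07:40-12:35, 12:40-14:25.
Mei ∩ Finn ∩ Keanu: 07:45-12:35, 12:40-13:40.
Mei ∩ Finn ∩ Keanu ∩ Erik: 07:45-12:35, 12:40-13:40.
Mei ∩ Finn ∩ Keanu ∩ Erik ∩ Leo: 07:45-12:35.
The last common window of at least 45 minutes is 07:45-12:35; a 45-minute meeting can start as late as 11:50 and still end by 12:35.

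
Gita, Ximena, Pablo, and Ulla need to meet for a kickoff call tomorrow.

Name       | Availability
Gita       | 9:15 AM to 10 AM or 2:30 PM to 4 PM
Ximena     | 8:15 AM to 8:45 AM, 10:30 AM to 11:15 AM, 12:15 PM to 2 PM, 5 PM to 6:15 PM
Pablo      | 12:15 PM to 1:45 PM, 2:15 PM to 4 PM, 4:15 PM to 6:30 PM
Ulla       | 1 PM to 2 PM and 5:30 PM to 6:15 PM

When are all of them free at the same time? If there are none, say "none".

Gita ∩ Ximena: ∅.
Gita ∩ Ximena ∩ Pablo: ∅.
Gita ∩ Ximena ∩ Pablo ∩ Ulla: ∅.
There is no time when everyone is free.

none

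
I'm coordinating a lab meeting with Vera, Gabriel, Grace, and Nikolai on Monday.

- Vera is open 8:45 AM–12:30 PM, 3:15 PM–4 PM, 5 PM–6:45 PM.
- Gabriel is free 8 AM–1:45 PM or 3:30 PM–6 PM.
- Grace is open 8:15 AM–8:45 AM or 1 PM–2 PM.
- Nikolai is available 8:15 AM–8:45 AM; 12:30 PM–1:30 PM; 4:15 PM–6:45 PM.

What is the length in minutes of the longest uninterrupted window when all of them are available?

Vera ∩ Gabriel: 08:45-12:30, 15:30-16:00, 17:00-18:00.
Vera ∩ Gabriel ∩ Grace: ∅.
Vera ∩ Gabriel ∩ Grace ∩ Nikolai: ∅.
There is no time when everyone is free.
No common window exists, so the longest block is 0 minutes.

0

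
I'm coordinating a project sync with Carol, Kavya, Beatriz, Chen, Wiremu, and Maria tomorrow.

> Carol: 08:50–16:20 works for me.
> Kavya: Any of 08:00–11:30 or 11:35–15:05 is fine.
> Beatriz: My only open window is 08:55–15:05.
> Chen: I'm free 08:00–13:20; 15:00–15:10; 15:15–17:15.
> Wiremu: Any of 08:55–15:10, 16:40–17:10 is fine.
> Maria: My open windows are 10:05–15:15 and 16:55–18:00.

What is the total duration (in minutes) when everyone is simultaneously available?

Carol ∩ Kavya: 08:50-11:30, 11:35-15:05.
Carol ∩ Kavya ∩ Beatriz: 08:55-11:30, 11:35-15:05.
Carol ∩ Kavya ∩ Beatriz ∩ Chen: 08:55-11:30, 11:35-13:20, 15:00-15:05.
Carol ∩ Kavya ∩ Beatriz ∩ Chen ∩ Wiremu: 08:55-11:30, 11:35-13:20, 15:00-15:05.
Carol ∩ Kavya ∩ Beatriz ∩ Chen ∩ Wiremu ∩ Maria: 10:05-11:30, 11:35-13:20, 15:00-15:05.
Summing the common windows: 85 + 105 + 5 = 195 minutes.

195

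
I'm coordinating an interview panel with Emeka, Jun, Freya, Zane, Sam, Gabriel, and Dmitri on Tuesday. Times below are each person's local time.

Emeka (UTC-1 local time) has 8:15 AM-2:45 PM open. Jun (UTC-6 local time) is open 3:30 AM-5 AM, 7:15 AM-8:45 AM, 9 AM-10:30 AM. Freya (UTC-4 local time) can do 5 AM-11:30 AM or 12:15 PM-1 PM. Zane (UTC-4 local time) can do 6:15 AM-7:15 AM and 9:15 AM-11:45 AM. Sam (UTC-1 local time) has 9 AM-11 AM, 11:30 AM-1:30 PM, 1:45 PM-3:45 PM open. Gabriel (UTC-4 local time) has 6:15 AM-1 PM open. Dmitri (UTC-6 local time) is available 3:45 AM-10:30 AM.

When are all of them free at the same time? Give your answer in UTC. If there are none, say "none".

Emeka in UTC: 09:15-15:45 (add 1h to convert from UTC-1).
Jun in UTC: 09:30-11:00, 13:15-14:45, 15:00-16:30 (add 6h to convert from UTC-6).
Freya in UTC: 09:00-15:30, 16:15-17:00 (add 4h to convert from UTC-4).
Zane in UTC: 10:15-11:15, 13:15-15:45 (add 4h to convert from UTC-4).
Sam in UTC: 10:00-12:00, 12:30-14:30, 14:45-16:45 (add 1h to convert from UTC-1).
Gabriel in UTC: 10:15-17:00 (add 4h to convert from UTC-4).
Dmitri in UTC: 09:45-16:30 (add 6h to convert from UTC-6).
Emeka ∩ Jun: 09:30-11:00, 13:15-14:45, 15:00-15:45.
Emeka ∩ Jun ∩ Freya: 09:30-11:00, 13:15-14:45, 15:00-15:30.
Emeka ∩ Jun ∩ Freya ∩ Zane: 10:15-11:00, 13:15-14:45, 15:00-15:30.
Emeka ∩ Jun ∩ Freya ∩ Zane ∩ Sam: 10:15-11:00, 13:15-14:30, 15:00-15:30.
Emeka ∩ Jun ∩ Freya ∩ Zane ∩ Sam ∩ Gabriel: 10:15-11:00, 13:15-14:30, 15:00-15:30.
Emeka ∩ Jun ∩ Freya ∩ Zane ∩ Sam ∩ Gabriel ∩ Dmitri: 10:15-11:00, 13:15-14:30, 15:00-15:30.
So the common availability across everyone is 10:15-11:00, 13:15-14:30, 15:00-15:30.

10:15-11:00, 13:15-14:30, 15:00-15:30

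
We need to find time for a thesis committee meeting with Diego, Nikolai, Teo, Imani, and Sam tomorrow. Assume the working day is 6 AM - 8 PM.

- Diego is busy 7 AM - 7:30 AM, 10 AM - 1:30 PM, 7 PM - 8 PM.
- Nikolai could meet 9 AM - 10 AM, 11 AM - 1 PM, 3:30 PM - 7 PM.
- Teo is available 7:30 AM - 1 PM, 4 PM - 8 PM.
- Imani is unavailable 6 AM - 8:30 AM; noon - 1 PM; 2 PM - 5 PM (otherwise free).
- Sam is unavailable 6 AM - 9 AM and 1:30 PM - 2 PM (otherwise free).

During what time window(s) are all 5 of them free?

09:00-10:00, 17:00-19:00

Diego free: 06:00-07:00, 07:30-10:00, 13:30-19:00 (invert busy blocks within the working day).
Nikolai free: 09:00-10:00, 11:00-13:00, 15:30-19:00.
Teo free: 07:30-13:00, 16:00-20:00.
Imani free: 08:30-12:00, 13:00-14:00, 17:00-20:00 (invert busy blocks within the working day).
Sam free: 09:00-13:30, 14:00-20:00 (invert busy blocks within the working day).
Diego ∩ Nikolai: 09:00-10:00, 15:30-19:00.
Diego ∩ Nikolai ∩ Teo: 09:00-10:00, 16:00-19:00.
Diego ∩ Nikolai ∩ Teo ∩ Imani: 09:00-10:00, 17:00-19:00.
Diego ∩ Nikolai ∩ Teo ∩ Imani ∩ Sam: 09:00-10:00, 17:00-19:00.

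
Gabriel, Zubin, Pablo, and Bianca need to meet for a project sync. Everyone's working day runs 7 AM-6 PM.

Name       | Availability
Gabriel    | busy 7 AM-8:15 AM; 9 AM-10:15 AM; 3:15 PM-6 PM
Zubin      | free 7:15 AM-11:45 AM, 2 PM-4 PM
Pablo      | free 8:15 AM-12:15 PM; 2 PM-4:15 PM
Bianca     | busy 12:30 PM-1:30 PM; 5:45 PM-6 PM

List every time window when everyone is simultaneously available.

Gabriel free: 08:15-09:00, 10:15-15:15 (invert busy blocks within the working day).
Zubin free: 07:15-11:45, 14:00-16:00.
Pablo free: 08:15-12:15, 14:00-16:15.
Bianca free: 07:00-12:30, 13:30-17:45 (invert busy blocks within the working day).
Gabriel ∩ Zubin: 08:15-09:00, 10:15-11:45, 14:00-15:15.
Gabriel ∩ Zubin ∩ Pablo: 08:15-09:00, 10:15-11:45, 14:00-15:15.
Gabriel ∩ Zubin ∩ Pablo ∩ Bianca: 08:15-09:00, 10:15-11:45, 14:00-15:15.

08:15-09:00, 10:15-11:45, 14:00-15:15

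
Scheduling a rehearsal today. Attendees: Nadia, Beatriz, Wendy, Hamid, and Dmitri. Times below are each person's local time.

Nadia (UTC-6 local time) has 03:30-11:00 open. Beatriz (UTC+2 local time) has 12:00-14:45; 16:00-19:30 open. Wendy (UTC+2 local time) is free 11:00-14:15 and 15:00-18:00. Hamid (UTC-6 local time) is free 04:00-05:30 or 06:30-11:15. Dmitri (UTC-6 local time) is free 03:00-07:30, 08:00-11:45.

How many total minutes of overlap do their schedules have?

210

Nadia in UTC: 09:30-17:00 (add 6h to convert from UTC-6).
Beatriz in UTC: 10:00-12:45, 14:00-17:30 (subtract 2h to convert from UTC+2).
Wendy in UTC: 09:00-12:15, 13:00-16:00 (subtract 2h to convert from UTC+2).
Hamid in UTC: 10:00-11:30, 12:30-17:15 (add 6h to convert from UTC-6).
Dmitri in UTC: 09:00-13:30, 14:00-17:45 (add 6h to convert from UTC-6).
Nadia ∩ Beatriz: 10:00-12:45, 14:00-17:00.
Nadia ∩ Beatriz ∩ Wendy: 10:00-12:15, 14:00-16:00.
Nadia ∩ Beatriz ∩ Wendy ∩ Hamid: 10:00-11:30, 14:00-16:00.
Nadia ∩ Beatriz ∩ Wendy ∩ Hamid ∩ Dmitri: 10:00-11:30, 14:00-16:00.
Summing the common windows: 90 + 120 = 210 minutes.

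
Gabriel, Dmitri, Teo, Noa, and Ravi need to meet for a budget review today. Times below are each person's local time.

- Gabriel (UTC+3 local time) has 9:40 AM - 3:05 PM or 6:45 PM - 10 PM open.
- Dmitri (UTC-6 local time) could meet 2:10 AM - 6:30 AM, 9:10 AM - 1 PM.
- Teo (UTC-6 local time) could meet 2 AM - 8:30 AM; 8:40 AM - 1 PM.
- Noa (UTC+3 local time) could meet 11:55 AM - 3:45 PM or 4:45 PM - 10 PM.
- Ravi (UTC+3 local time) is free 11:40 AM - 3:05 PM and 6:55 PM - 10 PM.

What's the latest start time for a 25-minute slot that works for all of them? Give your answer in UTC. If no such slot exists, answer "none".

Gabriel in UTC: 06:40-12:05, 15:45-19:00 (subtract 3h to convert from UTC+3).
Dmitri in UTC: 08:10-12:30, 15:10-19:00 (add 6h to convert from UTC-6).
Teo in UTC: 08:00-14:30, 14:40-19:00 (add 6h to convert from UTC-6).
Noa in UTC: 08:55-12:45, 13:45-19:00 (subtract 3h to convert from UTC+3).
Ravi in UTC: 08:40-12:05, 15:55-19:00 (subtract 3h to convert from UTC+3).
Gabriel ∩ Dmitri: 08:10-12:05, 15:45-19:00.
Gabriel ∩ Dmitri ∩ Teo: 08:10-12:05, 15:45-19:00.
Gabriel ∩ Dmitri ∩ Teo ∩ Noa: 08:55-12:05, 15:45-19:00.
Gabriel ∩ Dmitri ∩ Teo ∩ Noa ∩ Ravi: 08:55-12:05, 15:55-19:00.
The last common window of at least 25 minutes is 15:55-19:00; a 25-minute meeting can start as late as 18:35 and still end by 19:00.

18:35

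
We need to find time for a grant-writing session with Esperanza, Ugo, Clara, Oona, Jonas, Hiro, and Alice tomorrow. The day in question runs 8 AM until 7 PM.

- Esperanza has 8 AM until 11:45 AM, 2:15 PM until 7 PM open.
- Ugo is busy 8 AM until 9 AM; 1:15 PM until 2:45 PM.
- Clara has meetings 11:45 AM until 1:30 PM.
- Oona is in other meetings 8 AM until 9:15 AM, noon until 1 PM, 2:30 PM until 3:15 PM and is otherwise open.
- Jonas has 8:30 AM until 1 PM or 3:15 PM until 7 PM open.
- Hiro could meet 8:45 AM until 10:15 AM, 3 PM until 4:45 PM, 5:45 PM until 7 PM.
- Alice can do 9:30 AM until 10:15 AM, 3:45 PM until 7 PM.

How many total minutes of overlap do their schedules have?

Esperanza free: 08:00-11:45, 14:15-19:00.
Ugo free: 09:00-13:15, 14:45-19:00 (invert busy blocks within the working day).
Clara free: 08:00-11:45, 13:30-19:00 (invert busy blocks within the working day).
Oona free: 09:15-12:00, 13:00-14:30, 15:15-19:00 (invert busy blocks within the working day).
Jonas free: 08:30-13:00, 15:15-19:00.
Hiro free: 08:45-10:15, 15:00-16:45, 17:45-19:00.
Alice free: 09:30-10:15, 15:45-19:00.
Esperanza ∩ Ugo: 09:00-11:45, 14:45-19:00.
Esperanza ∩ Ugo ∩ Clara: 09:00-11:45, 14:45-19:00.
Esperanza ∩ Ugo ∩ Clara ∩ Oona: 09:15-11:45, 15:15-19:00.
Esperanza ∩ Ugo ∩ Clara ∩ Oona ∩ Jonas: 09:15-11:45, 15:15-19:00.
Esperanza ∩ Ugo ∩ Clara ∩ Oona ∩ Jonas ∩ Hiro: 09:15-10:15, 15:15-16:45, 17:45-19:00.
Esperanza ∩ Ugo ∩ Clara ∩ Oona ∩ Jonas ∩ Hiro ∩ Alice: 09:30-10:15, 15:45-16:45, 17:45-19:00.
So the common availability across everyone is 09:30-10:15, 15:45-16:45, 17:45-19:00.
Summing the common windows: 45 + 60 + 75 = 180 minutes.

180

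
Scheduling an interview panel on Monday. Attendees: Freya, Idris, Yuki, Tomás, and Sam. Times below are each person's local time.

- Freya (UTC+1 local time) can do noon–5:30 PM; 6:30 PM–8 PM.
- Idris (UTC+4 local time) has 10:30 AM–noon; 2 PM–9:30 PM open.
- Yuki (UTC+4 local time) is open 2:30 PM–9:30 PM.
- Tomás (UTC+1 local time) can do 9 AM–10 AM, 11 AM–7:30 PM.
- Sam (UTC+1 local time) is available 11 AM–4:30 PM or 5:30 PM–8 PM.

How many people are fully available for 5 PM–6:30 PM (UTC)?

2

Freya in UTC: 11:00-16:30, 17:30-19:00 (subtract 1h to convert from UTC+1).
Idris in UTC: 06:30-08:00, 10:00-17:30 (subtract 4h to convert from UTC+4).
Yuki in UTC: 10:30-17:30 (subtract 4h to convert from UTC+4).
Tomás in UTC: 08:00-09:00, 10:00-18:30 (subtract 1h to convert from UTC+1).
Sam in UTC: 10:00-15:30, 16:30-19:00 (subtract 1h to convert from UTC+1).
Tomás and Sam can make the full 17:00-18:30 slot — that's 2.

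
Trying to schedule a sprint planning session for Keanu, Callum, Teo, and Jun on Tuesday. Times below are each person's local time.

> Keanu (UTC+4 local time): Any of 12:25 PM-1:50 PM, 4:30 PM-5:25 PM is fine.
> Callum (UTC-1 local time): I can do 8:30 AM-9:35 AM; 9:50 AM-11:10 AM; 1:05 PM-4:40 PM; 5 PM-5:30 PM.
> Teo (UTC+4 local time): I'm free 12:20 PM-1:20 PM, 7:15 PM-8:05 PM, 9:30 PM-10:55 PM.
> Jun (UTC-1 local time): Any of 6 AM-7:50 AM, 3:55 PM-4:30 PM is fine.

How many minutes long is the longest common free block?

0

Keanu in UTC: 08:25-09:50, 12:30-13:25 (subtract 4h to convert from UTC+4).
Callum in UTC: 09:30-10:35, 10:50-12:10, 14:05-17:40, 18:00-18:30 (add 1h to convert from UTC-1).
Teo in UTC: 08:20-09:20, 15:15-16:05, 17:30-18:55 (subtract 4h to convert from UTC+4).
Jun in UTC: 07:00-08:50, 16:55-17:30 (add 1h to convert from UTC-1).
Keanu ∩ Callum: 09:30-09:50.
Keanu ∩ Callum ∩ Teo: ∅.
Keanu ∩ Callum ∩ Teo ∩ Jun: ∅.
There is no time when everyone is free.
No common window exists, so the longest block is 0 minutes.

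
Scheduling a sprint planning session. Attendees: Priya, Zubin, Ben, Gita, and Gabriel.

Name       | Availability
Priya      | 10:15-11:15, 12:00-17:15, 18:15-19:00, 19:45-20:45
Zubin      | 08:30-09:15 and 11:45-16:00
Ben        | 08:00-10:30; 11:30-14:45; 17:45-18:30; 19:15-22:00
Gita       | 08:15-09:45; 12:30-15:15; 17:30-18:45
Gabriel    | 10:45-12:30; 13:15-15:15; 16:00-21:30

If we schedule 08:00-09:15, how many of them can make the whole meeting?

1

Ben can make the full 08:00-09:15 slot — that's 1.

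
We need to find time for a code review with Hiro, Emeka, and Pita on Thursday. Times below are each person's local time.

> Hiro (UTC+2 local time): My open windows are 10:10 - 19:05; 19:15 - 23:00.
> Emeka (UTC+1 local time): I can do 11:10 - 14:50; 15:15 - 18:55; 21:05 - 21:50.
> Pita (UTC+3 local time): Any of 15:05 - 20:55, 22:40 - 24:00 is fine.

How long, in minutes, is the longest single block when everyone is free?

170

Hiro in UTC: 08:10-17:05, 17:15-21:00 (subtract 2h to convert from UTC+2).
Emeka in UTC: 10:10-13:50, 14:15-17:55, 20:05-20:50 (subtract 1h to convert from UTC+1).
Pita in UTC: 12:05-17:55, 19:40-21:00 (subtract 3h to convert from UTC+3).
Hiro ∩ Emeka: 10:10-13:50, 14:15-17:05, 17:15-17:55, 20:05-20:50.
Hiro ∩ Emeka ∩ Pita: 12:05-13:50, 14:15-17:05, 17:15-17:55, 20:05-20:50.
The longest is 14:15-17:05 at 170 minutes.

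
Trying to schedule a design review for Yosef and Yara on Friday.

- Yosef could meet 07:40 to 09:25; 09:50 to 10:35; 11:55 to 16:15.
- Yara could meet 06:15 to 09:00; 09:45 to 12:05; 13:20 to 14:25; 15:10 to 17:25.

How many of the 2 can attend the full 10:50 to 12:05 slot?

Yara can make the full 10:50-12:05 slot — that's 1.

1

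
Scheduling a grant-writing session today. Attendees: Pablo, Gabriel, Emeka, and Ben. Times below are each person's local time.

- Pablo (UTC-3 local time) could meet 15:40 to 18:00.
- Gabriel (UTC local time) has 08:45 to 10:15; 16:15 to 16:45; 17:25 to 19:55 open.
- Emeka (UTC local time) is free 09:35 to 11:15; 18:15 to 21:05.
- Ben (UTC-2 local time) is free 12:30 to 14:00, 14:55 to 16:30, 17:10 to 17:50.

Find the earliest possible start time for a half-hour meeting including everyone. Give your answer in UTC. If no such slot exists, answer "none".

Pablo in UTC: 18:40-21:00 (add 3h to convert from UTC-3).
Gabriel in UTC: 08:45-10:15, 16:15-16:45, 17:25-19:55.
Emeka in UTC: 09:35-11:15, 18:15-21:05.
Ben in UTC: 14:30-16:00, 16:55-18:30, 19:10-19:50 (add 2h to convert from UTC-2).
Pablo ∩ Gabriel: 18:40-19:55.
Pablo ∩ Gabriel ∩ Emeka: 18:40-19:55.
Pablo ∩ Gabriel ∩ Emeka ∩ Ben: 19:10-19:50.
So the common availability across everyone is 19:10-19:50.
The first common window of at least 30 minutes is 19:10-19:50, so the earliest start is 19:10.

19:10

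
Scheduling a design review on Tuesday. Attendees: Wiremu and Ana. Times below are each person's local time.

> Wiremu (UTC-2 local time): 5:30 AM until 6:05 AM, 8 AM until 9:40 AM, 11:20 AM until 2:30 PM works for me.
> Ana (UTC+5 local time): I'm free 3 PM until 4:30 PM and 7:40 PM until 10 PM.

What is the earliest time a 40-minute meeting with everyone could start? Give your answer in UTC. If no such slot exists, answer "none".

10:00

Wiremu in UTC: 07:30-08:05, 10:00-11:40, 13:20-16:30 (add 2h to convert from UTC-2).
Ana in UTC: 10:00-11:30, 14:40-17:00 (subtract 5h to convert from UTC+5).
Wiremu ∩ Ana: 10:00-11:30, 14:40-16:30.
The first common window of at least 40 minutes is 10:00-11:30, so the earliest start is 10:00.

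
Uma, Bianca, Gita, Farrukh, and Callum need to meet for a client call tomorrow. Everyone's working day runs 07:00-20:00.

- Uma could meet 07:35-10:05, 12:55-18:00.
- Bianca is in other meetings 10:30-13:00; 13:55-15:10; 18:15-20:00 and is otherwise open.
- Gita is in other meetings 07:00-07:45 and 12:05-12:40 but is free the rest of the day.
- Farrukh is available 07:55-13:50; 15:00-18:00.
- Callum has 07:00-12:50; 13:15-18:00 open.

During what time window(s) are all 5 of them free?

Uma free: 07:35-10:05, 12:55-18:00.
Bianca free: 07:00-10:30, 13:00-13:55, 15:10-18:15 (invert busy blocks within the working day).
Gita free: 07:45-12:05, 12:40-20:00 (invert busy blocks within the working day).
Farrukh free: 07:55-13:50, 15:00-18:00.
Callum free: 07:00-12:50, 13:15-18:00.
Uma ∩ Bianca: 07:35-10:05, 13:00-13:55, 15:10-18:00.
Uma ∩ Bianca ∩ Gita: 07:45-10:05, 13:00-13:55, 15:10-18:00.
Uma ∩ Bianca ∩ Gita ∩ Farrukh: 07:55-10:05, 13:00-13:50, 15:10-18:00.
Uma ∩ Bianca ∩ Gita ∩ Farrukh ∩ Callum: 07:55-10:05, 13:15-13:50, 15:10-18:00.

07:55-10:05, 13:15-13:50, 15:10-18:00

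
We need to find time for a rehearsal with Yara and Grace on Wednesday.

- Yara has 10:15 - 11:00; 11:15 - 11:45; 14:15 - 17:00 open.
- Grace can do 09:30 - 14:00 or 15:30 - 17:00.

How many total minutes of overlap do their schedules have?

165

Yara ∩ Grace: 10:15-11:00, 11:15-11:45, 15:30-17:00.
So the common availability across everyone is 10:15-11:00, 11:15-11:45, 15:30-17:00.
Summing the common windows: 45 + 30 + 90 = 165 minutes.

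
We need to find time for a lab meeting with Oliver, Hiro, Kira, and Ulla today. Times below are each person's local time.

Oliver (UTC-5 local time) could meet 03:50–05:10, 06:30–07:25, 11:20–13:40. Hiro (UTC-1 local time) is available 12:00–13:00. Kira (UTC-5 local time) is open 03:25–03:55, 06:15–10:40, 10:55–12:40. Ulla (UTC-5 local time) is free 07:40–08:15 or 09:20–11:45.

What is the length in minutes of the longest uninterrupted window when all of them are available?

0

Oliver in UTC: 08:50-10:10, 11:30-12:25, 16:20-18:40 (add 5h to convert from UTC-5).
Hiro in UTC: 13:00-14:00 (add 1h to convert from UTC-1).
Kira in UTC: 08:25-08:55, 11:15-15:40, 15:55-17:40 (add 5h to convert from UTC-5).
Ulla in UTC: 12:40-13:15, 14:20-16:45 (add 5h to convert from UTC-5).
Oliver ∩ Hiro: ∅.
Oliver ∩ Hiro ∩ Kira: ∅.
Oliver ∩ Hiro ∩ Kira ∩ Ulla: ∅.
There is no time when everyone is free.
No common window exists, so the longest block is 0 minutes.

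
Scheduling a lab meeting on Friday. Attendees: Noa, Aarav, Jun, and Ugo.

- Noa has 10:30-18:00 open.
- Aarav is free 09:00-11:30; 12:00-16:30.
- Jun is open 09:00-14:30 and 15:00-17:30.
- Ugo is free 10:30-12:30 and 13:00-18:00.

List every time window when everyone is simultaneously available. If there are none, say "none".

Noa ∩ Aarav: 10:30-11:30, 12:00-16:30.
Noa ∩ Aarav ∩ Jun: 10:30-11:30, 12:00-14:30, 15:00-16:30.
Noa ∩ Aarav ∩ Jun ∩ Ugo: 10:30-11:30, 12:00-12:30, 13:00-14:30, 15:00-16:30.
Those are the intersection windows.

10:30-11:30, 12:00-12:30, 13:00-14:30, 15:00-16:30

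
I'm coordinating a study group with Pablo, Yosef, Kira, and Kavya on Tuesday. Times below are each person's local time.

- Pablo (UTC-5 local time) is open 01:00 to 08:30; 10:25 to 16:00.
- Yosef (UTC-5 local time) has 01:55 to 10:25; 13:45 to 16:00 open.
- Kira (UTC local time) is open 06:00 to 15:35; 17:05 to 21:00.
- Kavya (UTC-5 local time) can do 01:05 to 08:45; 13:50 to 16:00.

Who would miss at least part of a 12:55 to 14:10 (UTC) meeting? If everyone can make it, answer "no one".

Kavya, Pablo

Pablo in UTC: 06:00-13:30, 15:25-21:00 (add 5h to convert from UTC-5).
Yosef in UTC: 06:55-15:25, 18:45-21:00 (add 5h to convert from UTC-5).
Kira in UTC: 06:00-15:35, 17:05-21:00.
Kavya in UTC: 06:05-13:45, 18:50-21:00 (add 5h to convert from UTC-5).
Pablo: not fully free for 12:55-14:10. Yosef: free for 12:55-14:10. Kira: free for 12:55-14:10. Kavya: not fully free for 12:55-14:10.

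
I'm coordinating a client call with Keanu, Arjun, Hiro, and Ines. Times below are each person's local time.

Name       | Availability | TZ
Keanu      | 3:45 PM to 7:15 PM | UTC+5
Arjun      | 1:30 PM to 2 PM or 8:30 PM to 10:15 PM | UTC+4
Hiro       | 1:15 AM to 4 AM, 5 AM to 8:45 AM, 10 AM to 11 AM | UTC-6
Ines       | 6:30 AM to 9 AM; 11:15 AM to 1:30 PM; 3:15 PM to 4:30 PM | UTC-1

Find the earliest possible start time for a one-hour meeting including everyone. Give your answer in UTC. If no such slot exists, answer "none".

none

Keanu in UTC: 10:45-14:15 (subtract 5h to convert from UTC+5).
Arjun in UTC: 09:30-10:00, 16:30-18:15 (subtract 4h to convert from UTC+4).
Hiro in UTC: 07:15-10:00, 11:00-14:45, 16:00-17:00 (add 6h to convert from UTC-6).
Ines in UTC: 07:30-10:00, 12:15-14:30, 16:15-17:30 (add 1h to convert from UTC-1).
Keanu ∩ Arjun: ∅.
Keanu ∩ Arjun ∩ Hiro: ∅.
Keanu ∩ Arjun ∩ Hiro ∩ Ines: ∅.
There is no time when everyone is free.
No common window is at least 60 minutes long.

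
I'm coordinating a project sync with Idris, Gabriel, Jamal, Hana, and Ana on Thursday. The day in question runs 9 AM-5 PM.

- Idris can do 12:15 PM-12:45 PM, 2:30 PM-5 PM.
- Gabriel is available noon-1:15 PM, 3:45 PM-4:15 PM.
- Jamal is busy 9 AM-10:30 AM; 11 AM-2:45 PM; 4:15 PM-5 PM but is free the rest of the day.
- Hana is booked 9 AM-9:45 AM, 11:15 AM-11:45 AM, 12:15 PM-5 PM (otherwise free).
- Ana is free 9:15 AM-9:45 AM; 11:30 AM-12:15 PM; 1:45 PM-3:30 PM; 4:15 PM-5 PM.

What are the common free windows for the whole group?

none

Idris free: 12:15-12:45, 14:30-17:00.
Gabriel free: 12:00-13:15, 15:45-16:15.
Jamal free: 10:30-11:00, 14:45-16:15 (invert busy blocks within the working day).
Hana free: 09:45-11:15, 11:45-12:15 (invert busy blocks within the working day).
Ana free: 09:15-09:45, 11:30-12:15, 13:45-15:30, 16:15-17:00.
Idris ∩ Gabriel: 12:15-12:45, 15:45-16:15.
Idris ∩ Gabriel ∩ Jamal: 15:45-16:15.
Idris ∩ Gabriel ∩ Jamal ∩ Hana: ∅.
Idris ∩ Gabriel ∩ Jamal ∩ Hana ∩ Ana: ∅.
There is no time when everyone is free.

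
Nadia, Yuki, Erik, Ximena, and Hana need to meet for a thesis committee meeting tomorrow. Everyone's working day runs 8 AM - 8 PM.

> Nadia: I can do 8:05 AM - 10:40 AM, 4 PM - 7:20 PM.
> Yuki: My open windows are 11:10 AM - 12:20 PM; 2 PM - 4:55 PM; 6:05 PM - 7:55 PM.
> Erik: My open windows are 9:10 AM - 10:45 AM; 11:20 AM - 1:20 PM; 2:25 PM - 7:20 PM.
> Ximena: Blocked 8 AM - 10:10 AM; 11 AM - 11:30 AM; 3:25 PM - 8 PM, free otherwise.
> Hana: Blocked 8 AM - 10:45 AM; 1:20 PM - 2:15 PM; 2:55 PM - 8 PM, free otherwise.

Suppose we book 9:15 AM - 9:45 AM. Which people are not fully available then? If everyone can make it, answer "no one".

Nadia free: 08:05-10:40, 16:00-19:20.
Yuki free: 11:10-12:20, 14:00-16:55, 18:05-19:55.
Erik free: 09:10-10:45, 11:20-13:20, 14:25-19:20.
Ximena free: 10:10-11:00, 11:30-15:25 (invert busy blocks within the working day).
Hana free: 10:45-13:20, 14:15-14:55 (invert busy blocks within the working day).
Nadia: free for 09:15-09:45. Yuki: not fully free for 09:15-09:45. Erik: free for 09:15-09:45. Ximena: not fully free for 09:15-09:45. Hana: not fully free for 09:15-09:45.

Hana, Ximena, Yuki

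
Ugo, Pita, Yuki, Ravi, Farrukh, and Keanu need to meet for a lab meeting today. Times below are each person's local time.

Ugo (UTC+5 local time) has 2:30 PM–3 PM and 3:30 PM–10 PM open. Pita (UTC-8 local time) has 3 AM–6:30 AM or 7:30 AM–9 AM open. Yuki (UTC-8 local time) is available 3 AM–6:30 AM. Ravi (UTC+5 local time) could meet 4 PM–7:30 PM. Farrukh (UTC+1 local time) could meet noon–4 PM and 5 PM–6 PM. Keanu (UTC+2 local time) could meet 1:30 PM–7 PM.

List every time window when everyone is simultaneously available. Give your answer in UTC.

Ugo in UTC: 09:30-10:00, 10:30-17:00 (subtract 5h to convert from UTC+5).
Pita in UTC: 11:00-14:30, 15:30-17:00 (add 8h to convert from UTC-8).
Yuki in UTC: 11:00-14:30 (add 8h to convert from UTC-8).
Ravi in UTC: 11:00-14:30 (subtract 5h to convert from UTC+5).
Farrukh in UTC: 11:00-15:00, 16:00-17:00 (subtract 1h to convert from UTC+1).
Keanu in UTC: 11:30-17:00 (subtract 2h to convert from UTC+2).
Ugo ∩ Pita: 11:00-14:30, 15:30-17:00.
Ugo ∩ Pita ∩ Yuki: 11:00-14:30.
Ugo ∩ Pita ∩ Yuki ∩ Ravi: 11:00-14:30.
Ugo ∩ Pita ∩ Yuki ∩ Ravi ∩ Farrukh: 11:00-14:30.
Ugo ∩ Pita ∩ Yuki ∩ Ravi ∩ Farrukh ∩ Keanu: 11:30-14:30.
So the common availability across everyone is 11:30-14:30.

11:30-14:30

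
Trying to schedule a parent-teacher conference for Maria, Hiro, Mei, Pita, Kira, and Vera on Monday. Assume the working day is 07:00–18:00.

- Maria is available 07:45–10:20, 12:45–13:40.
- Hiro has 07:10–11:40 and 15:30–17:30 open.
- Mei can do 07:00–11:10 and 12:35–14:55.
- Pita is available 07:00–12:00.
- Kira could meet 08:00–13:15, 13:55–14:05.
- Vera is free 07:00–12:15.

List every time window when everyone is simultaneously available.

Maria ∩ Hiro: 07:45-10:20.
Maria ∩ Hiro ∩ Mei: 07:45-10:20.
Maria ∩ Hiro ∩ Mei ∩ Pita: 07:45-10:20.
Maria ∩ Hiro ∩ Mei ∩ Pita ∩ Kira: 08:00-10:20.
Maria ∩ Hiro ∩ Mei ∩ Pita ∩ Kira ∩ Vera: 08:00-10:20.

08:00-10:20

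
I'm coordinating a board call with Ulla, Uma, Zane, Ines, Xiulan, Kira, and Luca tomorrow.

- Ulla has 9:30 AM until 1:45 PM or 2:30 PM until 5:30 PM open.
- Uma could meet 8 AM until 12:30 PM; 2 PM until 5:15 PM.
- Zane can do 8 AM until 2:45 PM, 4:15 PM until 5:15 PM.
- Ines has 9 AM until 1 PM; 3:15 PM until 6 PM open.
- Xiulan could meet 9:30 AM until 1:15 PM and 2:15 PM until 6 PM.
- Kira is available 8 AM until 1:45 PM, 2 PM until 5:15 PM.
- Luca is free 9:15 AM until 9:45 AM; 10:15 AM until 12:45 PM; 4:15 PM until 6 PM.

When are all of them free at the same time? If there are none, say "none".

Ulla ∩ Uma: 09:30-12:30, 14:30-17:15.
Ulla ∩ Uma ∩ Zane: 09:30-12:30, 14:30-14:45, 16:15-17:15.
Ulla ∩ Uma ∩ Zane ∩ Ines: 09:30-12:30, 16:15-17:15.
Ulla ∩ Uma ∩ Zane ∩ Ines ∩ Xiulan: 09:30-12:30, 16:15-17:15.
Ulla ∩ Uma ∩ Zane ∩ Ines ∩ Xiulan ∩ Kira: 09:30-12:30, 16:15-17:15.
Ulla ∩ Uma ∩ Zane ∩ Ines ∩ Xiulan ∩ Kira ∩ Luca: 09:30-09:45, 10:15-12:30, 16:15-17:15.
So the common availability across everyone is 09:30-09:45, 10:15-12:30, 16:15-17:15.

09:30-09:45, 10:15-12:30, 16:15-17:15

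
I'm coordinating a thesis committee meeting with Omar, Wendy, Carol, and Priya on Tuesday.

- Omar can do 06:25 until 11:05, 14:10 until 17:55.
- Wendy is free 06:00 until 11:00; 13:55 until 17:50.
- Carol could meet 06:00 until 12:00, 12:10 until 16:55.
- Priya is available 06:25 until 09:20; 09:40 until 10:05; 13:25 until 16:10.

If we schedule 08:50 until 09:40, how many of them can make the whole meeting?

Omar, Wendy, and Carol can make the full 08:50-09:40 slot — that's 3.

3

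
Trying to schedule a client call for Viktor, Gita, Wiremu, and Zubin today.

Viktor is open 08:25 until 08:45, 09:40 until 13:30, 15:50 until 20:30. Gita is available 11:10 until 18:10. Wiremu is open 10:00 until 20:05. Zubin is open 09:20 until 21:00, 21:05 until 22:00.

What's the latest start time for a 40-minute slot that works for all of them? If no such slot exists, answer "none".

Viktor ∩ Gita: 11:10-13:30, 15:50-18:10.
Viktor ∩ Gita ∩ Wiremu: 11:10-13:30, 15:50-18:10.
Viktor ∩ Gita ∩ Wiremu ∩ Zubin: 11:10-13:30, 15:50-18:10.
So the common availability across everyone is 11:10-13:30, 15:50-18:10.
The last common window of at least 40 minutes is 15:50-18:10; a 40-minute meeting can start as late as 17:30 and still end by 18:10.

17:30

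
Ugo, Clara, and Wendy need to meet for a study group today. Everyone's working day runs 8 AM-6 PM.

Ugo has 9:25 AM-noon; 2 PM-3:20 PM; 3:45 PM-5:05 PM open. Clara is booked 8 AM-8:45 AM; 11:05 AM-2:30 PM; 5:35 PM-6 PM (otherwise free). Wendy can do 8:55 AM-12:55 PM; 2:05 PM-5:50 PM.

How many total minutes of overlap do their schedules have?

Ugo free: 09:25-12:00, 14:00-15:20, 15:45-17:05.
Clara free: 08:45-11:05, 14:30-17:35 (invert busy blocks within the working day).
Wendy free: 08:55-12:55, 14:05-17:50.
Ugo ∩ Clara: 09:25-11:05, 14:30-15:20, 15:45-17:05.
Ugo ∩ Clara ∩ Wendy: 09:25-11:05, 14:30-15:20, 15:45-17:05.
Summing the common windows: 100 + 50 + 80 = 230 minutes.

230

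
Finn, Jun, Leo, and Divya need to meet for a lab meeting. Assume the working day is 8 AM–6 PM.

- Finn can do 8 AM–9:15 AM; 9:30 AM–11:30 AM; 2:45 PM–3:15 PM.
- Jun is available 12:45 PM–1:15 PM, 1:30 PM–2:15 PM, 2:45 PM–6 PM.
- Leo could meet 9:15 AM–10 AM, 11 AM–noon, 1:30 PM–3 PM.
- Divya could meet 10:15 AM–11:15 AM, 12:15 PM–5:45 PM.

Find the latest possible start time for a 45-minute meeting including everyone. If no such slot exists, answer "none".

none

Finn ∩ Jun: 14:45-15:15.
Finn ∩ Jun ∩ Leo: 14:45-15:00.
Finn ∩ Jun ∩ Leo ∩ Divya: 14:45-15:00.
No common window is at least 45 minutes long.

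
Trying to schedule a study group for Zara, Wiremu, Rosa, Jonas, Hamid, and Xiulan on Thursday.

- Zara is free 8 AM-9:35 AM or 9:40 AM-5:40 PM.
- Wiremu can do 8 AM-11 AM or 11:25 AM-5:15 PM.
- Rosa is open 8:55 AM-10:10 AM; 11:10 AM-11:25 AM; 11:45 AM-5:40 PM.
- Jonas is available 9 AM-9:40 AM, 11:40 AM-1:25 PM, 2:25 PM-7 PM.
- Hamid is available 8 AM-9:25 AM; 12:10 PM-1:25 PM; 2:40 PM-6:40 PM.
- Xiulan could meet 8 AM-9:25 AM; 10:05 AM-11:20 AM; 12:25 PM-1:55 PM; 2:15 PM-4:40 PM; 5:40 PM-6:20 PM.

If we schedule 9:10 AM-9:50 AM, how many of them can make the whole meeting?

Wiremu and Rosa can make the full 09:10-09:50 slot — that's 2.

2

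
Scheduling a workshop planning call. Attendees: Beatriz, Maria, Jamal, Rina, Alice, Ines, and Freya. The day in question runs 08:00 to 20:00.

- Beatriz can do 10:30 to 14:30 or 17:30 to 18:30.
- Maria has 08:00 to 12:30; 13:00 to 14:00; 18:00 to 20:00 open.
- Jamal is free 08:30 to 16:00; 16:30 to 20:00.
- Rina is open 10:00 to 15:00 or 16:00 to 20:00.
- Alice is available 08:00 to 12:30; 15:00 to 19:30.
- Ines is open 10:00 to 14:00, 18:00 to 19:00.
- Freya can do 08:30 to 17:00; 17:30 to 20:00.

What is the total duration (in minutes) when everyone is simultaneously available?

Beatriz ∩ Maria: 10:30-12:30, 13:00-14:00, 18:00-18:30.
Beatriz ∩ Maria ∩ Jamal: 10:30-12:30, 13:00-14:00, 18:00-18:30.
Beatriz ∩ Maria ∩ Jamal ∩ Rina: 10:30-12:30, 13:00-14:00, 18:00-18:30.
Beatriz ∩ Maria ∩ Jamal ∩ Rina ∩ Alice: 10:30-12:30, 18:00-18:30.
Beatriz ∩ Maria ∩ Jamal ∩ Rina ∩ Alice ∩ Ines: 10:30-12:30, 18:00-18:30.
Beatriz ∩ Maria ∩ Jamal ∩ Rina ∩ Alice ∩ Ines ∩ Freya: 10:30-12:30, 18:00-18:30.
Those are the intersection windows.
Summing the common windows: 120 + 30 = 150 minutes.

150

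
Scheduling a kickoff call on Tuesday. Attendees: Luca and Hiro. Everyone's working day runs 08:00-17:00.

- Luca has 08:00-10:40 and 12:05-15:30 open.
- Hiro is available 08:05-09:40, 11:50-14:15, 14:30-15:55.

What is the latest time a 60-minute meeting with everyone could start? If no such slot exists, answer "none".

14:30

Luca ∩ Hiro: 08:05-09:40, 12:05-14:15, 14:30-15:30.
So the common availability across everyone is 08:05-09:40, 12:05-14:15, 14:30-15:30.
The last common window of at least 60 minutes is 14:30-15:30; a 60-minute meeting can start as late as 14:30 and still end by 15:30.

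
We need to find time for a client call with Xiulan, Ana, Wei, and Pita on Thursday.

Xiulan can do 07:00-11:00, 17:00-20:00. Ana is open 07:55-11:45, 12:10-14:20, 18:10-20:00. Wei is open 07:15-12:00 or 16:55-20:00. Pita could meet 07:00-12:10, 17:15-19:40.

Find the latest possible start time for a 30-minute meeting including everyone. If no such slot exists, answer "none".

19:10

Xiulan ∩ Ana: 07:55-11:00, 18:10-20:00.
Xiulan ∩ Ana ∩ Wei: 07:55-11:00, 18:10-20:00.
Xiulan ∩ Ana ∩ Wei ∩ Pita: 07:55-11:00, 18:10-19:40.
The last common window of at least 30 minutes is 18:10-19:40; a 30-minute meeting can start as late as 19:10 and still end by 19:40.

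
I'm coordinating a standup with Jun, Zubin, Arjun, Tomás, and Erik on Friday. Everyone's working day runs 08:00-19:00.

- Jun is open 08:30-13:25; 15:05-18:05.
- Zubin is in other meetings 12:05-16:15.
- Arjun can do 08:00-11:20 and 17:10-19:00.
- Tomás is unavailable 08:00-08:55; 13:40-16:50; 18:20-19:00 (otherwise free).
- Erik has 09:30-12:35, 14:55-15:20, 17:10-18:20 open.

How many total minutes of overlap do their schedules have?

Jun free: 08:30-13:25, 15:05-18:05.
Zubin free: 08:00-12:05, 16:15-19:00 (invert busy blocks within the working day).
Arjun free: 08:00-11:20, 17:10-19:00.
Tomás free: 08:55-13:40, 16:50-18:20 (invert busy blocks within the working day).
Erik free: 09:30-12:35, 14:55-15:20, 17:10-18:20.
Jun ∩ Zubin: 08:30-12:05, 16:15-18:05.
Jun ∩ Zubin ∩ Arjun: 08:30-11:20, 17:10-18:05.
Jun ∩ Zubin ∩ Arjun ∩ Tomás: 08:55-11:20, 17:10-18:05.
Jun ∩ Zubin ∩ Arjun ∩ Tomás ∩ Erik: 09:30-11:20, 17:10-18:05.
Summing the common windows: 110 + 55 = 165 minutes.

165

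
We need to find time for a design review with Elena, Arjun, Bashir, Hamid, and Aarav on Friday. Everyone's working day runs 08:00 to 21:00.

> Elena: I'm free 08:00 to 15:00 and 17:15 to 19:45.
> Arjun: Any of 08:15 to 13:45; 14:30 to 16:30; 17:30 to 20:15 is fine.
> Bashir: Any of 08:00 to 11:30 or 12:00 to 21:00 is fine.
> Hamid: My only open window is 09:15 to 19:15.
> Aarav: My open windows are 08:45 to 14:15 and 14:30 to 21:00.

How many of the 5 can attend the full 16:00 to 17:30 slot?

Bashir, Hamid, and Aarav can make the full 16:00-17:30 slot — that's 3.

3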